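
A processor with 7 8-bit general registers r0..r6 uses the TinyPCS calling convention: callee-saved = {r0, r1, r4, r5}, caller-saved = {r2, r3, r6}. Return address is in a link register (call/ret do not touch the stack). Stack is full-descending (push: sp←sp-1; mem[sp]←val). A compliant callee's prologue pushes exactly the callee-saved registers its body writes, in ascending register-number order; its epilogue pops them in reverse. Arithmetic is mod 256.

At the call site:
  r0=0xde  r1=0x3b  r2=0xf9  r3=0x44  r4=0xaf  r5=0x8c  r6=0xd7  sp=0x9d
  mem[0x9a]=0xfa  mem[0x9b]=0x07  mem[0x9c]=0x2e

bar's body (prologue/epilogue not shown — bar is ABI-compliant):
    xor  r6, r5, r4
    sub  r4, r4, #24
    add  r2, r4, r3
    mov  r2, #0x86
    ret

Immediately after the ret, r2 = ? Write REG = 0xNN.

prologue: push r4 -> mem[0x9c]=0xaf, sp=0x9c
body[0] xor  r6, r5, r4 -> r6=0x23
body[1] sub  r4, r4, #24 -> r4=0x97
body[2] add  r2, r4, r3 -> r2=0xdb
body[3] mov  r2, #0x86 -> r2=0x86
epilogue: pop r4=0xaf, sp=0x9d
r2 is caller-saved -> body value

REG = 0x86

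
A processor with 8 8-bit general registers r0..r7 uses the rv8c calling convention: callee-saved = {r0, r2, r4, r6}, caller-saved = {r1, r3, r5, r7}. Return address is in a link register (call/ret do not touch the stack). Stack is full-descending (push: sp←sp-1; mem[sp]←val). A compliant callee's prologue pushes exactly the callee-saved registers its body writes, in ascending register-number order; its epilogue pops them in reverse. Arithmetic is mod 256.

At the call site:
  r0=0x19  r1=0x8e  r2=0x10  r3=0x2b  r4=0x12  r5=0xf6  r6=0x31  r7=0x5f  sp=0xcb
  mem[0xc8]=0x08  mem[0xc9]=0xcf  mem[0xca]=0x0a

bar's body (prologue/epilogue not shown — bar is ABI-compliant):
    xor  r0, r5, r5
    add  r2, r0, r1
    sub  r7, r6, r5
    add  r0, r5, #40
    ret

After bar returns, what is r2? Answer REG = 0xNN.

prologue: push r0 → mem[0xca]=0x19, sp=0xca
prologue: push r2 → mem[0xc9]=0x10, sp=0xc9
body[0] xor  r0, r5, r5 → r0=0x00
body[1] add  r2, r0, r1 → r2=0x8e
body[2] sub  r7, r6, r5 → r7=0x3b
body[3] add  r0, r5, #40 → r0=0x1e
epilogue: pop r2=0x10, sp=0xca
epilogue: pop r0=0x19, sp=0xcb
r2 is callee-saved → restored

REG = 0x10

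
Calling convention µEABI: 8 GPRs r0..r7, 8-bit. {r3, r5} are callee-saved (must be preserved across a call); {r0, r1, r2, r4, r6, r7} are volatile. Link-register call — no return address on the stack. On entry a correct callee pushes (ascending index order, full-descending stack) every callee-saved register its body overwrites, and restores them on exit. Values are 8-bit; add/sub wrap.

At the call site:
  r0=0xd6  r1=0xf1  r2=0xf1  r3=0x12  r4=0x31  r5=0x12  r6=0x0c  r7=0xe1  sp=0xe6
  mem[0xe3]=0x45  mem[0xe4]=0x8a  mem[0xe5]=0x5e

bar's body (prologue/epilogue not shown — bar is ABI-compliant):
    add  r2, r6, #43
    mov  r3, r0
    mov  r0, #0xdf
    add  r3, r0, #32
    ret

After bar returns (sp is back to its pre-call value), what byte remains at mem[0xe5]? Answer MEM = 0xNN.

prologue: push r3 -> mem[0xe5]=0x12, sp=0xe5
body[0] add  r2, r6, #43 -> r2=0x37
body[1] mov  r3, r0 -> r3=0xd6
body[2] mov  r0, #0xdf -> r0=0xdf
body[3] add  r3, r0, #32 -> r3=0xff
epilogue: pop r3=0x12, sp=0xe6
prologue pushed ['r3'] at ['0xe5']

MEM = 0x12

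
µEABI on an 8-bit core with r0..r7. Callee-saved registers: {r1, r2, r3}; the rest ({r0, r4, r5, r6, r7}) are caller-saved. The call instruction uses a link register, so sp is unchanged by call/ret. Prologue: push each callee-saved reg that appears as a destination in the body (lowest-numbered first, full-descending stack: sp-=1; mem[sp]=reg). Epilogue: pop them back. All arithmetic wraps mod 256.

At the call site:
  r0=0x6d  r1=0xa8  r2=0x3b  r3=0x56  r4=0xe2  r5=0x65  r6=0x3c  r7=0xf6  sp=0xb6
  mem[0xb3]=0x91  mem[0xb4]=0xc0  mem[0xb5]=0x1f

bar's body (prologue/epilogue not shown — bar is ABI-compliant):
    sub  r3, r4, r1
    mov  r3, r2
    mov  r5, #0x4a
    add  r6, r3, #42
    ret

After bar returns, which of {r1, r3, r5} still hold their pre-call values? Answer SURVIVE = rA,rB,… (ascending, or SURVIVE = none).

prologue: push r3 → mem[0xb5]=0x56, sp=0xb5
body[0] sub  r3, r4, r1 → r3=0x3a
body[1] mov  r3, r2 → r3=0x3b
body[2] mov  r5, #0x4a → r5=0x4a
body[3] add  r6, r3, #42 → r6=0x65
epilogue: pop r3=0x56, sp=0xb6
r1: callee-saved, written=False
r3: callee-saved, written=True
r5: caller-saved, written=True

SURVIVE = r1,r3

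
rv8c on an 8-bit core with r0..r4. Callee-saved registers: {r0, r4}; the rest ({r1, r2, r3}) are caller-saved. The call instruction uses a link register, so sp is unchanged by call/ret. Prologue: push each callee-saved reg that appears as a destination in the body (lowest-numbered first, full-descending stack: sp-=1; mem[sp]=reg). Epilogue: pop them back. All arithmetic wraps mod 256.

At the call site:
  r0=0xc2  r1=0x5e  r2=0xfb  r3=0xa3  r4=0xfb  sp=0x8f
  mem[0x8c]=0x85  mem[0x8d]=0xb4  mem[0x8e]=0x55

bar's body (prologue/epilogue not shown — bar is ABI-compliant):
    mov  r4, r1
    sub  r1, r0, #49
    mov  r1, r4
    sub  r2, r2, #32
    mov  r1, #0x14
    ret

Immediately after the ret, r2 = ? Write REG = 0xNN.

prologue: push r4 -> mem[0x8e]=0xfb, sp=0x8e
body[0] mov  r4, r1 -> r4=0x5e
body[1] sub  r1, r0, #49 -> r1=0x91
body[2] mov  r1, r4 -> r1=0x5e
body[3] sub  r2, r2, #32 -> r2=0xdb
body[4] mov  r1, #0x14 -> r1=0x14
epilogue: pop r4=0xfb, sp=0x8f
r2 is caller-saved -> body value

REG = 0xdb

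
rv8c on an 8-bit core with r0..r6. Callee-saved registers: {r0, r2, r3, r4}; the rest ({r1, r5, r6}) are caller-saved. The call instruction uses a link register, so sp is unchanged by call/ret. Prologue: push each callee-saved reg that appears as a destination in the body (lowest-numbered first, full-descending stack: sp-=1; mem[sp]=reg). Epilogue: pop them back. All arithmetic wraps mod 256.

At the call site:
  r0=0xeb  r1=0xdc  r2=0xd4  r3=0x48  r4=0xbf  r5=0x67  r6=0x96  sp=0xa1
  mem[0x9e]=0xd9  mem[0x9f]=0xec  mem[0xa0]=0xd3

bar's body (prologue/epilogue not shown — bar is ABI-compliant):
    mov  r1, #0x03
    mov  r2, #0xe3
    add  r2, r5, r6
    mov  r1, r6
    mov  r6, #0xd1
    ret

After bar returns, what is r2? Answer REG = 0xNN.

REG = 0xd4

prologue: push r2 → mem[0xa0]=0xd4, sp=0xa0
body[0] mov  r1, #0x03 → r1=0x03
body[1] mov  r2, #0xe3 → r2=0xe3
body[2] add  r2, r5, r6 → r2=0xfd
body[3] mov  r1, r6 → r1=0x96
body[4] mov  r6, #0xd1 → r6=0xd1
epilogue: pop r2=0xd4, sp=0xa1
r2 is callee-saved → restored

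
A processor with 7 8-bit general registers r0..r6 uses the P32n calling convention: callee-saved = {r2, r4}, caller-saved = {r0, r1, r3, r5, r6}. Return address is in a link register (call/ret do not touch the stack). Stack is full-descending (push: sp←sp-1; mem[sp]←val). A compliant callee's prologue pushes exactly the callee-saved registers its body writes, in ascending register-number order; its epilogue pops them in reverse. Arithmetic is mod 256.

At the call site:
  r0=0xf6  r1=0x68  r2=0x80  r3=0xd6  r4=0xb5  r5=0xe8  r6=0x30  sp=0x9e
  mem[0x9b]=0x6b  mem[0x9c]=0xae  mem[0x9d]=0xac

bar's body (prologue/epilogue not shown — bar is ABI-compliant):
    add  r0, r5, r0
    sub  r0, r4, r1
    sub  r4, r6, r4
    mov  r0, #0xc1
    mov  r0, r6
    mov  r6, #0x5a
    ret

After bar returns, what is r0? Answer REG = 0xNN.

prologue: push r4 -> mem[0x9d]=0xb5, sp=0x9d
body[0] add  r0, r5, r0 -> r0=0xde
body[1] sub  r0, r4, r1 -> r0=0x4d
body[2] sub  r4, r6, r4 -> r4=0x7b
body[3] mov  r0, #0xc1 -> r0=0xc1
body[4] mov  r0, r6 -> r0=0x30
body[5] mov  r6, #0x5a -> r6=0x5a
epilogue: pop r4=0xb5, sp=0x9e
r0 is caller-saved -> body value

REG = 0x30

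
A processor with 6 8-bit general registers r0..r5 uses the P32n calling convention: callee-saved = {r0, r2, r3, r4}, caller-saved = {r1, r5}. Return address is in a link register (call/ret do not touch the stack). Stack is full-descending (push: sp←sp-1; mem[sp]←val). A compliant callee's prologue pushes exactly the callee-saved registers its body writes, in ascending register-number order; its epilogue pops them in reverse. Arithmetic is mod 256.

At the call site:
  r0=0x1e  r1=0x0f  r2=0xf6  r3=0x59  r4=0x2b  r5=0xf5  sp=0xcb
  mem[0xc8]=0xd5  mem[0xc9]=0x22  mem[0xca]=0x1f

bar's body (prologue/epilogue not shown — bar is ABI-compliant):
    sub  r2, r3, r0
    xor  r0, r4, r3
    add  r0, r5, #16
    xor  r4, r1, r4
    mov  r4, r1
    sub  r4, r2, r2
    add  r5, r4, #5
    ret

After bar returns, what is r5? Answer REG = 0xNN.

prologue: push r0 → mem[0xca]=0x1e, sp=0xca
prologue: push r2 → mem[0xc9]=0xf6, sp=0xc9
prologue: push r4 → mem[0xc8]=0x2b, sp=0xc8
body[0] sub  r2, r3, r0 → r2=0x3b
body[1] xor  r0, r4, r3 → r0=0x72
body[2] add  r0, r5, #16 → r0=0x05
body[3] xor  r4, r1, r4 → r4=0x24
body[4] mov  r4, r1 → r4=0x0f
body[5] sub  r4, r2, r2 → r4=0x00
body[6] add  r5, r4, #5 → r5=0x05
epilogue: pop r4=0x2b, sp=0xc9
epilogue: pop r2=0xf6, sp=0xca
epilogue: pop r0=0x1e, sp=0xcb
r5 is caller-saved → body value

REG = 0x05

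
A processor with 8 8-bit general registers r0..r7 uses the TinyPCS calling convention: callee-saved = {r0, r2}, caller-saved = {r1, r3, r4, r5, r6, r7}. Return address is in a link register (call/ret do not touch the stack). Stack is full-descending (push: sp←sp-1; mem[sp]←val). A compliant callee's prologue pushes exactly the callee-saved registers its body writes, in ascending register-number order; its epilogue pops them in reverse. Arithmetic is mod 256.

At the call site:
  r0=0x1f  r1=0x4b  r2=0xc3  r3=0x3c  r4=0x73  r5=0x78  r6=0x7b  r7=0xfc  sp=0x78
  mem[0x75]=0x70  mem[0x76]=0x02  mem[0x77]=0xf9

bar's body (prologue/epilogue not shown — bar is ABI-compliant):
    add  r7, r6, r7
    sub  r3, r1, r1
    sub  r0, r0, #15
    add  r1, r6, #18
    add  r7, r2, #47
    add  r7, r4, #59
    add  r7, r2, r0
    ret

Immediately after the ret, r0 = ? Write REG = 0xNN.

REG = 0x1f

prologue: push r0 → mem[0x77]=0x1f, sp=0x77
body[0] add  r7, r6, r7 → r7=0x77
body[1] sub  r3, r1, r1 → r3=0x00
body[2] sub  r0, r0, #15 → r0=0x10
body[3] add  r1, r6, #18 → r1=0x8d
body[4] add  r7, r2, #47 → r7=0xf2
body[5] add  r7, r4, #59 → r7=0xae
body[6] add  r7, r2, r0 → r7=0xd3
epilogue: pop r0=0x1f, sp=0x78
r0 is callee-saved → restored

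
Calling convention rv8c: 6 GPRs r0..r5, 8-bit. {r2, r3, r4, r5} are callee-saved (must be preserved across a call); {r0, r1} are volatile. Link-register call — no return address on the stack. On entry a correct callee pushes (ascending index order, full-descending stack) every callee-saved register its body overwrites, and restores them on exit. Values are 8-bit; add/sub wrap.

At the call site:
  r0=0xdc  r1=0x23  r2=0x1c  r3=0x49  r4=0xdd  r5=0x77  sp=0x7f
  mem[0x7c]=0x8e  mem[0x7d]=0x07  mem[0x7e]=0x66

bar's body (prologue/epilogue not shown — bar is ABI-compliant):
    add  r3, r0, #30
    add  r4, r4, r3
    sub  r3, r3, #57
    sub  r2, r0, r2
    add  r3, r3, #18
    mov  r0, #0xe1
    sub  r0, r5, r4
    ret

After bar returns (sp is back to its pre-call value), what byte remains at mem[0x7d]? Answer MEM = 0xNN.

prologue: push r2 -> mem[0x7e]=0x1c, sp=0x7e
prologue: push r3 -> mem[0x7d]=0x49, sp=0x7d
prologue: push r4 -> mem[0x7c]=0xdd, sp=0x7c
body[0] add  r3, r0, #30 -> r3=0xfa
body[1] add  r4, r4, r3 -> r4=0xd7
body[2] sub  r3, r3, #57 -> r3=0xc1
body[3] sub  r2, r0, r2 -> r2=0xc0
body[4] add  r3, r3, #18 -> r3=0xd3
body[5] mov  r0, #0xe1 -> r0=0xe1
body[6] sub  r0, r5, r4 -> r0=0xa0
epilogue: pop r4=0xdd, sp=0x7d
epilogue: pop r3=0x49, sp=0x7e
epilogue: pop r2=0x1c, sp=0x7f
prologue pushed ['r2', 'r3', 'r4'] at ['0x7e', '0x7d', '0x7c']

MEM = 0x49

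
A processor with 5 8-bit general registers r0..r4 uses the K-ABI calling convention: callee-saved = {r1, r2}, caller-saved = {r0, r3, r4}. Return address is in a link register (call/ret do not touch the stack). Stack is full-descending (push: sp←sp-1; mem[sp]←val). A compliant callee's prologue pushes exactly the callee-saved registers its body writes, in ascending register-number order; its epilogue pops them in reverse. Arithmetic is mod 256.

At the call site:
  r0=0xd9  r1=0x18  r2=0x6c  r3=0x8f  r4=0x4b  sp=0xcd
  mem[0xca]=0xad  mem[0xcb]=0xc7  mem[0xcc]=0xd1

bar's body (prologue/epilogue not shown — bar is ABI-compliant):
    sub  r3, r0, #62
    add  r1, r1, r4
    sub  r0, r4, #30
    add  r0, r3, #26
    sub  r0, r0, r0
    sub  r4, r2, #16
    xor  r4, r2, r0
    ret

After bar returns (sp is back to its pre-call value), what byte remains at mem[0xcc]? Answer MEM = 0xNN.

MEM = 0x18

prologue: push r1 → mem[0xcc]=0x18, sp=0xcc
body[0] sub  r3, r0, #62 → r3=0x9b
body[1] add  r1, r1, r4 → r1=0x63
body[2] sub  r0, r4, #30 → r0=0x2d
body[3] add  r0, r3, #26 → r0=0xb5
body[4] sub  r0, r0, r0 → r0=0x00
body[5] sub  r4, r2, #16 → r4=0x5c
body[6] xor  r4, r2, r0 → r4=0x6c
epilogue: pop r1=0x18, sp=0xcd
prologue pushed ['r1'] at ['0xcc']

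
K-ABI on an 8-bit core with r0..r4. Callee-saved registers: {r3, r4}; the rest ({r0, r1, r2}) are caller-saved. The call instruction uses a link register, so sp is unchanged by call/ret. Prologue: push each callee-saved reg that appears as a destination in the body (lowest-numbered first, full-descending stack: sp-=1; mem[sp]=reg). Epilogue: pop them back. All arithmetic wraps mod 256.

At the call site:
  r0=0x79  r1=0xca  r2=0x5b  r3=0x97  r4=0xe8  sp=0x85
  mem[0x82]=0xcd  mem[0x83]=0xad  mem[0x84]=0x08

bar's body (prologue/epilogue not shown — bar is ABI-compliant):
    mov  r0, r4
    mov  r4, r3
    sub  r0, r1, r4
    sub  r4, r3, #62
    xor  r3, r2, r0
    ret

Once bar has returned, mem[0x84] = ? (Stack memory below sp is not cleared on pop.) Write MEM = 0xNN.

prologue: push r3 -> mem[0x84]=0x97, sp=0x84
prologue: push r4 -> mem[0x83]=0xe8, sp=0x83
body[0] mov  r0, r4 -> r0=0xe8
body[1] mov  r4, r3 -> r4=0x97
body[2] sub  r0, r1, r4 -> r0=0x33
body[3] sub  r4, r3, #62 -> r4=0x59
body[4] xor  r3, r2, r0 -> r3=0x68
epilogue: pop r4=0xe8, sp=0x84
epilogue: pop r3=0x97, sp=0x85
prologue pushed ['r3', 'r4'] at ['0x84', '0x83']

MEM = 0x97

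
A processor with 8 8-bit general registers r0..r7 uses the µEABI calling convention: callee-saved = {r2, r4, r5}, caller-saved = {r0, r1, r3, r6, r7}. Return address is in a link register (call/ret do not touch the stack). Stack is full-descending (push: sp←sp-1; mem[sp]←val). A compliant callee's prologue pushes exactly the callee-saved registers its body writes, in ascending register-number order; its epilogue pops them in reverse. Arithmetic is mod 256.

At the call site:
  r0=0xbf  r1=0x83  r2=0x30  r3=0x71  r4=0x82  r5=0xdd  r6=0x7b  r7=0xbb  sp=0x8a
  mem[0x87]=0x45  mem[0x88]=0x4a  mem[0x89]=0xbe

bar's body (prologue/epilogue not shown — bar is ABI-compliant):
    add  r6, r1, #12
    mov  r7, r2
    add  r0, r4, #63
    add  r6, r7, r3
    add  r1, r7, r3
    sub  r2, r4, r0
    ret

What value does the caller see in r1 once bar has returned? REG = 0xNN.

REG = 0xa1

prologue: push r2 → mem[0x89]=0x30, sp=0x89
body[0] add  r6, r1, #12 → r6=0x8f
body[1] mov  r7, r2 → r7=0x30
body[2] add  r0, r4, #63 → r0=0xc1
body[3] add  r6, r7, r3 → r6=0xa1
body[4] add  r1, r7, r3 → r1=0xa1
body[5] sub  r2, r4, r0 → r2=0xc1
epilogue: pop r2=0x30, sp=0x8a
r1 is caller-saved → body value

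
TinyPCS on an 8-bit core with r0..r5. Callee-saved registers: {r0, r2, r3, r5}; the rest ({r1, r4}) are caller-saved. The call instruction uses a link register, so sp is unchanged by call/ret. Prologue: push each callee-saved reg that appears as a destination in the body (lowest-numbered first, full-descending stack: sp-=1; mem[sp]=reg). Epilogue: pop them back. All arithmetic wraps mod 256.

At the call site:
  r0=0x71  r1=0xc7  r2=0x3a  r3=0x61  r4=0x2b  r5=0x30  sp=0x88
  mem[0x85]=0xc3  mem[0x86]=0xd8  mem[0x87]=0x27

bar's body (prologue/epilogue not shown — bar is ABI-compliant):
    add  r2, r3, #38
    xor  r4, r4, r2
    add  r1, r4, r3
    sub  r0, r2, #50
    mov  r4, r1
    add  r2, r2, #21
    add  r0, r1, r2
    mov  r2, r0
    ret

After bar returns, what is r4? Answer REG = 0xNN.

prologue: push r0 -> mem[0x87]=0x71, sp=0x87
prologue: push r2 -> mem[0x86]=0x3a, sp=0x86
body[0] add  r2, r3, #38 -> r2=0x87
body[1] xor  r4, r4, r2 -> r4=0xac
body[2] add  r1, r4, r3 -> r1=0x0d
body[3] sub  r0, r2, #50 -> r0=0x55
body[4] mov  r4, r1 -> r4=0x0d
body[5] add  r2, r2, #21 -> r2=0x9c
body[6] add  r0, r1, r2 -> r0=0xa9
body[7] mov  r2, r0 -> r2=0xa9
epilogue: pop r2=0x3a, sp=0x87
epilogue: pop r0=0x71, sp=0x88
r4 is caller-saved -> body value

REG = 0x0d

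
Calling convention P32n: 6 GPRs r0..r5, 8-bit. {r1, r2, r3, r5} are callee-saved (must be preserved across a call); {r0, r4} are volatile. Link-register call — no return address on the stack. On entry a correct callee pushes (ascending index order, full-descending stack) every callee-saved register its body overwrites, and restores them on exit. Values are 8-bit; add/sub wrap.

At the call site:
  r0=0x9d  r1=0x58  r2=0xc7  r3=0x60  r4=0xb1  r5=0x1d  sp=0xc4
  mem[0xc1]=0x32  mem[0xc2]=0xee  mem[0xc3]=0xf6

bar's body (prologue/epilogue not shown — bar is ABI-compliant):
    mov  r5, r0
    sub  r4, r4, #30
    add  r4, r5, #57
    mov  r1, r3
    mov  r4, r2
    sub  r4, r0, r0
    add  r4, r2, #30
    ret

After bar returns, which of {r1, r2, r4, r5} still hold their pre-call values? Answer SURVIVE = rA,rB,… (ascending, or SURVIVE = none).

prologue: push r1 → mem[0xc3]=0x58, sp=0xc3
prologue: push r5 → mem[0xc2]=0x1d, sp=0xc2
body[0] mov  r5, r0 → r5=0x9d
body[1] sub  r4, r4, #30 → r4=0x93
body[2] add  r4, r5, #57 → r4=0xd6
body[3] mov  r1, r3 → r1=0x60
body[4] mov  r4, r2 → r4=0xc7
body[5] sub  r4, r0, r0 → r4=0x00
body[6] add  r4, r2, #30 → r4=0xe5
epilogue: pop r5=0x1d, sp=0xc3
epilogue: pop r1=0x58, sp=0xc4
r1: callee-saved, written=True
r2: callee-saved, written=False
r4: caller-saved, written=True
r5: callee-saved, written=True

SURVIVE = r1,r2,r5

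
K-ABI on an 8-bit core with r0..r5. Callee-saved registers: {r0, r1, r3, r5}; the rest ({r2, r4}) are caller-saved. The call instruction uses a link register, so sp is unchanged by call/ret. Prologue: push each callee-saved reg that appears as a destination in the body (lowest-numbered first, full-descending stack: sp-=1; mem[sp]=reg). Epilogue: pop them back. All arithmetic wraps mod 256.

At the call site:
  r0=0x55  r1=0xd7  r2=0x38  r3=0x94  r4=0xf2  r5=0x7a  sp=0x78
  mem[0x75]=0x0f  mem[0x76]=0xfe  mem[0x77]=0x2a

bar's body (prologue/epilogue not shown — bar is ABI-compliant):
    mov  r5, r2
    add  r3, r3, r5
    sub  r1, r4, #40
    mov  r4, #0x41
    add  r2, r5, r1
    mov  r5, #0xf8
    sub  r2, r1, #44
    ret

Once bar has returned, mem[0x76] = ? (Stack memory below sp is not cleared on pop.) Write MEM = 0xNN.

MEM = 0x94

prologue: push r1 -> mem[0x77]=0xd7, sp=0x77
prologue: push r3 -> mem[0x76]=0x94, sp=0x76
prologue: push r5 -> mem[0x75]=0x7a, sp=0x75
body[0] mov  r5, r2 -> r5=0x38
body[1] add  r3, r3, r5 -> r3=0xcc
body[2] sub  r1, r4, #40 -> r1=0xca
body[3] mov  r4, #0x41 -> r4=0x41
body[4] add  r2, r5, r1 -> r2=0x02
body[5] mov  r5, #0xf8 -> r5=0xf8
body[6] sub  r2, r1, #44 -> r2=0x9e
epilogue: pop r5=0x7a, sp=0x76
epilogue: pop r3=0x94, sp=0x77
epilogue: pop r1=0xd7, sp=0x78
prologue pushed ['r1', 'r3', 'r5'] at ['0x77', '0x76', '0x75']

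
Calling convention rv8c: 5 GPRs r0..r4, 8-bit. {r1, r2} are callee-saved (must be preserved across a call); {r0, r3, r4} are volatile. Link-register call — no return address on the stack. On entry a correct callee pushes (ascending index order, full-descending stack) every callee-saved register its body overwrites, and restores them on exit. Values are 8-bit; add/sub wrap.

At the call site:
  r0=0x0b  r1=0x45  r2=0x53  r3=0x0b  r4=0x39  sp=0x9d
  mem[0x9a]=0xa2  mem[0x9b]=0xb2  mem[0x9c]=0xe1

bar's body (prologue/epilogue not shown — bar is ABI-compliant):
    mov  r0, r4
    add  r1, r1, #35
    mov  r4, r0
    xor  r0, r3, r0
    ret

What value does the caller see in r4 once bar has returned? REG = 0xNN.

REG = 0x39

prologue: push r1 -> mem[0x9c]=0x45, sp=0x9c
body[0] mov  r0, r4 -> r0=0x39
body[1] add  r1, r1, #35 -> r1=0x68
body[2] mov  r4, r0 -> r4=0x39
body[3] xor  r0, r3, r0 -> r0=0x32
epilogue: pop r1=0x45, sp=0x9d
r4 is caller-saved -> body value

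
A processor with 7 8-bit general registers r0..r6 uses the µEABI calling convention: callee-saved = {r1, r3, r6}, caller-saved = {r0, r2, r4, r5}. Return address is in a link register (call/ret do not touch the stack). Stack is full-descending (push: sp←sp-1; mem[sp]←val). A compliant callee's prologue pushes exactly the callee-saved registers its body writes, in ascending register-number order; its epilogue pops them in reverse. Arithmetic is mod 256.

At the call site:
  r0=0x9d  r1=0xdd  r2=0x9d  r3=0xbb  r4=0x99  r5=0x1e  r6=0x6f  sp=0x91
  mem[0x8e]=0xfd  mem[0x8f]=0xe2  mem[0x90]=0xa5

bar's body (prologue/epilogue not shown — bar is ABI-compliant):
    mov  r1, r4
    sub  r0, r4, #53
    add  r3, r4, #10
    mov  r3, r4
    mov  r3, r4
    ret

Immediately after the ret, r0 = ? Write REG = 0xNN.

REG = 0x64

prologue: push r1 → mem[0x90]=0xdd, sp=0x90
prologue: push r3 → mem[0x8f]=0xbb, sp=0x8f
body[0] mov  r1, r4 → r1=0x99
body[1] sub  r0, r4, #53 → r0=0x64
body[2] add  r3, r4, #10 → r3=0xa3
body[3] mov  r3, r4 → r3=0x99
body[4] mov  r3, r4 → r3=0x99
epilogue: pop r3=0xbb, sp=0x90
epilogue: pop r1=0xdd, sp=0x91
r0 is caller-saved → body value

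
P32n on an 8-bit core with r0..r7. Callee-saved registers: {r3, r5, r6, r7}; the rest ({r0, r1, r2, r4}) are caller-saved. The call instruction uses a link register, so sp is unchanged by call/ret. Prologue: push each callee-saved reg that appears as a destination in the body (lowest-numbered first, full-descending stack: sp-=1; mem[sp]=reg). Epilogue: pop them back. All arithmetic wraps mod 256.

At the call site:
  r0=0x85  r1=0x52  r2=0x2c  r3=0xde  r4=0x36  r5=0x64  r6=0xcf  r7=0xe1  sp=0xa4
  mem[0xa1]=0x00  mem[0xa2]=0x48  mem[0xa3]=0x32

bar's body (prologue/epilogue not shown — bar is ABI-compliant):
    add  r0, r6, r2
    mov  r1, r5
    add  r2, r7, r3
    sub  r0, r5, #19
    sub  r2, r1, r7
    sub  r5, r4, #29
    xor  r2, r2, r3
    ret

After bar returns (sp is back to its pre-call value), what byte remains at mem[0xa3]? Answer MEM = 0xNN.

MEM = 0x64

prologue: push r5 -> mem[0xa3]=0x64, sp=0xa3
body[0] add  r0, r6, r2 -> r0=0xfb
body[1] mov  r1, r5 -> r1=0x64
body[2] add  r2, r7, r3 -> r2=0xbf
body[3] sub  r0, r5, #19 -> r0=0x51
body[4] sub  r2, r1, r7 -> r2=0x83
body[5] sub  r5, r4, #29 -> r5=0x19
body[6] xor  r2, r2, r3 -> r2=0x5d
epilogue: pop r5=0x64, sp=0xa4
prologue pushed ['r5'] at ['0xa3']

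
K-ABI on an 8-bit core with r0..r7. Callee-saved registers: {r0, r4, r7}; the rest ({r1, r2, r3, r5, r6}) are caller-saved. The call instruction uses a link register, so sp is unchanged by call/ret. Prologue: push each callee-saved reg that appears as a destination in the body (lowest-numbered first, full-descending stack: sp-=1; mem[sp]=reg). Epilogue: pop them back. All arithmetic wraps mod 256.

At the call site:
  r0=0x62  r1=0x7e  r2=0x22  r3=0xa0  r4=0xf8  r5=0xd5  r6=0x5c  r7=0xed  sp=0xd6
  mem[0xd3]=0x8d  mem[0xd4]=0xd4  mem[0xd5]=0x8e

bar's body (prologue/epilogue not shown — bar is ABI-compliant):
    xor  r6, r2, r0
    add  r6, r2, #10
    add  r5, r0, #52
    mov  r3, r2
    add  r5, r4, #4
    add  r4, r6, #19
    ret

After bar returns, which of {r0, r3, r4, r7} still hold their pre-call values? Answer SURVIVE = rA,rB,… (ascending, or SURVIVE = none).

prologue: push r4 → mem[0xd5]=0xf8, sp=0xd5
body[0] xor  r6, r2, r0 → r6=0x40
body[1] add  r6, r2, #10 → r6=0x2c
body[2] add  r5, r0, #52 → r5=0x96
body[3] mov  r3, r2 → r3=0x22
body[4] add  r5, r4, #4 → r5=0xfc
body[5] add  r4, r6, #19 → r4=0x3f
epilogue: pop r4=0xf8, sp=0xd6
r0: callee-saved, written=False
r3: caller-saved, written=True
r4: callee-saved, written=True
r7: callee-saved, written=False

SURVIVE = r0,r4,r7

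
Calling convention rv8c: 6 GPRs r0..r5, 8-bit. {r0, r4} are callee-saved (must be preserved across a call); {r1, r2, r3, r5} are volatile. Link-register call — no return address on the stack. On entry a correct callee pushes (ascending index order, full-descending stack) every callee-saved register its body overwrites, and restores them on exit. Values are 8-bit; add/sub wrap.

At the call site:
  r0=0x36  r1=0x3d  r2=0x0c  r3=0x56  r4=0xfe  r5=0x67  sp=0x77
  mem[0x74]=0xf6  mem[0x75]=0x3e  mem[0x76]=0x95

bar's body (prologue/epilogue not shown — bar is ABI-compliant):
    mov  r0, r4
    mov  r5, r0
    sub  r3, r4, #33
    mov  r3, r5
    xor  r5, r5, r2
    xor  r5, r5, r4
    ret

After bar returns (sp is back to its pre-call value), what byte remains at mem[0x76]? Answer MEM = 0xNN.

MEM = 0x36

prologue: push r0 → mem[0x76]=0x36, sp=0x76
body[0] mov  r0, r4 → r0=0xfe
body[1] mov  r5, r0 → r5=0xfe
body[2] sub  r3, r4, #33 → r3=0xdd
body[3] mov  r3, r5 → r3=0xfe
body[4] xor  r5, r5, r2 → r5=0xf2
body[5] xor  r5, r5, r4 → r5=0x0c
epilogue: pop r0=0x36, sp=0x77
prologue pushed ['r0'] at ['0x76']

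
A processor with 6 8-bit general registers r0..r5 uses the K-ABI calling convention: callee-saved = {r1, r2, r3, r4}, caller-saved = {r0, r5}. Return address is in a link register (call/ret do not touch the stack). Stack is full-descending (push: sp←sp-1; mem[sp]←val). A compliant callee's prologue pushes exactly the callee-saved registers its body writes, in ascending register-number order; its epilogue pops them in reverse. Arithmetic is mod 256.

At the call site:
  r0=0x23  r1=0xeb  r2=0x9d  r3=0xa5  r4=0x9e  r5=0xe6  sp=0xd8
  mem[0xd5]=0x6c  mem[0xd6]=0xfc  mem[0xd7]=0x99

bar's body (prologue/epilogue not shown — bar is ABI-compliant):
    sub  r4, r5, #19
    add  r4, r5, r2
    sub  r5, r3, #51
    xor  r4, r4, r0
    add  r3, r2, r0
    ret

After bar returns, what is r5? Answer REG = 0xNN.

prologue: push r3 -> mem[0xd7]=0xa5, sp=0xd7
prologue: push r4 -> mem[0xd6]=0x9e, sp=0xd6
body[0] sub  r4, r5, #19 -> r4=0xd3
body[1] add  r4, r5, r2 -> r4=0x83
body[2] sub  r5, r3, #51 -> r5=0x72
body[3] xor  r4, r4, r0 -> r4=0xa0
body[4] add  r3, r2, r0 -> r3=0xc0
epilogue: pop r4=0x9e, sp=0xd7
epilogue: pop r3=0xa5, sp=0xd8
r5 is caller-saved -> body value

REG = 0x72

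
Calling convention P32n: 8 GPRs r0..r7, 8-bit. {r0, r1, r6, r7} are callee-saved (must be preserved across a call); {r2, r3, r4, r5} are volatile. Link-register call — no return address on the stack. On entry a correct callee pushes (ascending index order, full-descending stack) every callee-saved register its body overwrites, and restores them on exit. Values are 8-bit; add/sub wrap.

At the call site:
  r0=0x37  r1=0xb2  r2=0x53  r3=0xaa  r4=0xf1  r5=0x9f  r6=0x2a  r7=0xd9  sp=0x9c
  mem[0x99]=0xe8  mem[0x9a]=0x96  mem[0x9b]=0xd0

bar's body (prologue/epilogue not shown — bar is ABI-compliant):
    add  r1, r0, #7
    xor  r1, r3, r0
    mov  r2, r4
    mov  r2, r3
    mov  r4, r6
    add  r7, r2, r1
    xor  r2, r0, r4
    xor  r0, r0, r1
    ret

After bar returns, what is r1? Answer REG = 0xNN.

prologue: push r0 → mem[0x9b]=0x37, sp=0x9b
prologue: push r1 → mem[0x9a]=0xb2, sp=0x9a
prologue: push r7 → mem[0x99]=0xd9, sp=0x99
body[0] add  r1, r0, #7 → r1=0x3e
body[1] xor  r1, r3, r0 → r1=0x9d
body[2] mov  r2, r4 → r2=0xf1
body[3] mov  r2, r3 → r2=0xaa
body[4] mov  r4, r6 → r4=0x2a
body[5] add  r7, r2, r1 → r7=0x47
body[6] xor  r2, r0, r4 → r2=0x1d
body[7] xor  r0, r0, r1 → r0=0xaa
epilogue: pop r7=0xd9, sp=0x9a
epilogue: pop r1=0xb2, sp=0x9b
epilogue: pop r0=0x37, sp=0x9c
r1 is callee-saved → restored

REG = 0xb2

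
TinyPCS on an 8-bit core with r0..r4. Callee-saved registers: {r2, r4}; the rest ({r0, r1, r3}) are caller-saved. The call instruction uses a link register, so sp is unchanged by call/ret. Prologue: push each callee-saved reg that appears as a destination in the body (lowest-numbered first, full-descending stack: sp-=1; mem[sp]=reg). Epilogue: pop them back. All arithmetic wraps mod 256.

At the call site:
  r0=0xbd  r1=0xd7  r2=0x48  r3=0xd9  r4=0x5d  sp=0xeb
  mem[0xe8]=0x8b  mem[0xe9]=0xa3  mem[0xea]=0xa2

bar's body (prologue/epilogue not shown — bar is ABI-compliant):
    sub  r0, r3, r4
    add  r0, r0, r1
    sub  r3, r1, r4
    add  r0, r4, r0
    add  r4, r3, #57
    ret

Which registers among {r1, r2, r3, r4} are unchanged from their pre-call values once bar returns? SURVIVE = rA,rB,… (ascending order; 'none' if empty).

prologue: push r4 → mem[0xea]=0x5d, sp=0xea
body[0] sub  r0, r3, r4 → r0=0x7c
body[1] add  r0, r0, r1 → r0=0x53
body[2] sub  r3, r1, r4 → r3=0x7a
body[3] add  r0, r4, r0 → r0=0xb0
body[4] add  r4, r3, #57 → r4=0xb3
epilogue: pop r4=0x5d, sp=0xeb
r1: caller-saved, written=False
r2: callee-saved, written=False
r3: caller-saved, written=True
r4: callee-saved, written=True

SURVIVE = r1,r2,r4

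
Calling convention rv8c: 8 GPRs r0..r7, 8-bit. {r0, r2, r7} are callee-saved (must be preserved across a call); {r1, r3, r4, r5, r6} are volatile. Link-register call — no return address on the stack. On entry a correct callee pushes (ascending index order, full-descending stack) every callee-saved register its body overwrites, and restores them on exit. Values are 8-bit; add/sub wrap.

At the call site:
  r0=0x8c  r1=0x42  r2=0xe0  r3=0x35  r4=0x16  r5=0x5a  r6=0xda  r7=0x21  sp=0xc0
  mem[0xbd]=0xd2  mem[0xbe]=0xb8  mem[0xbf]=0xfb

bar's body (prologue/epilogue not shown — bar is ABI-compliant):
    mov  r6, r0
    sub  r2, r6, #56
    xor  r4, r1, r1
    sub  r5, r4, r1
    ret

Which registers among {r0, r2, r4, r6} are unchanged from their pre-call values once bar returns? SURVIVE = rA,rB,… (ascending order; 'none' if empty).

prologue: push r2 → mem[0xbf]=0xe0, sp=0xbf
body[0] mov  r6, r0 → r6=0x8c
body[1] sub  r2, r6, #56 → r2=0x54
body[2] xor  r4, r1, r1 → r4=0x00
body[3] sub  r5, r4, r1 → r5=0xbe
epilogue: pop r2=0xe0, sp=0xc0
r0: callee-saved, written=False
r2: callee-saved, written=True
r4: caller-saved, written=True
r6: caller-saved, written=True

SURVIVE = r0,r2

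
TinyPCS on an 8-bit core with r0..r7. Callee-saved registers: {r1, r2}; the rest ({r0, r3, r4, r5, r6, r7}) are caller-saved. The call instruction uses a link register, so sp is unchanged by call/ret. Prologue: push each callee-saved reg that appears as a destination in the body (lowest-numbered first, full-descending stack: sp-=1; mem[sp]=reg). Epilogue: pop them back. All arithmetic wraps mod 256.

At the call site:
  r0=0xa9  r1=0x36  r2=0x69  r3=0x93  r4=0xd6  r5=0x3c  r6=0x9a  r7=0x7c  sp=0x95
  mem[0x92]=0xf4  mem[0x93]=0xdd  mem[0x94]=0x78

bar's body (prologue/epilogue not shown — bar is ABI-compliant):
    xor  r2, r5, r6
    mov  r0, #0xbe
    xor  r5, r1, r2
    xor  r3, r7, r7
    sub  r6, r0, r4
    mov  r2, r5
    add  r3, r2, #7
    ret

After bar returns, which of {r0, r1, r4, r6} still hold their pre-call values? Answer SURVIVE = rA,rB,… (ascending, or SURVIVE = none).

prologue: push r2 -> mem[0x94]=0x69, sp=0x94
body[0] xor  r2, r5, r6 -> r2=0xa6
body[1] mov  r0, #0xbe -> r0=0xbe
body[2] xor  r5, r1, r2 -> r5=0x90
body[3] xor  r3, r7, r7 -> r3=0x00
body[4] sub  r6, r0, r4 -> r6=0xe8
body[5] mov  r2, r5 -> r2=0x90
body[6] add  r3, r2, #7 -> r3=0x97
epilogue: pop r2=0x69, sp=0x95
r0: caller-saved, written=True
r1: callee-saved, written=False
r4: caller-saved, written=False
r6: caller-saved, written=True

SURVIVE = r1,r4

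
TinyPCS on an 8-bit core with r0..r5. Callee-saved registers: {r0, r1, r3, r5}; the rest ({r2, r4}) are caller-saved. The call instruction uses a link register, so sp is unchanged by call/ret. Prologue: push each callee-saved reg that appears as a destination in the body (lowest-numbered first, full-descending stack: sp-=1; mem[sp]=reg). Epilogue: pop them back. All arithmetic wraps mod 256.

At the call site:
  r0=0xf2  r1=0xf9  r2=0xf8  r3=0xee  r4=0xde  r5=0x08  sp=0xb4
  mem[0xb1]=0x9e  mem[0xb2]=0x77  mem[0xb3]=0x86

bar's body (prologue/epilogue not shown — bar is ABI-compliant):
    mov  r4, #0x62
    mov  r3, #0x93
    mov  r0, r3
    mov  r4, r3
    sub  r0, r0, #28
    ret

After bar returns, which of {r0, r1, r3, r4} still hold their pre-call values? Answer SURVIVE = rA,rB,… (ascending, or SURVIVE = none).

prologue: push r0 -> mem[0xb3]=0xf2, sp=0xb3
prologue: push r3 -> mem[0xb2]=0xee, sp=0xb2
body[0] mov  r4, #0x62 -> r4=0x62
body[1] mov  r3, #0x93 -> r3=0x93
body[2] mov  r0, r3 -> r0=0x93
body[3] mov  r4, r3 -> r4=0x93
body[4] sub  r0, r0, #28 -> r0=0x77
epilogue: pop r3=0xee, sp=0xb3
epilogue: pop r0=0xf2, sp=0xb4
r0: callee-saved, written=True
r1: callee-saved, written=False
r3: callee-saved, written=True
r4: caller-saved, written=True

SURVIVE = r0,r1,r3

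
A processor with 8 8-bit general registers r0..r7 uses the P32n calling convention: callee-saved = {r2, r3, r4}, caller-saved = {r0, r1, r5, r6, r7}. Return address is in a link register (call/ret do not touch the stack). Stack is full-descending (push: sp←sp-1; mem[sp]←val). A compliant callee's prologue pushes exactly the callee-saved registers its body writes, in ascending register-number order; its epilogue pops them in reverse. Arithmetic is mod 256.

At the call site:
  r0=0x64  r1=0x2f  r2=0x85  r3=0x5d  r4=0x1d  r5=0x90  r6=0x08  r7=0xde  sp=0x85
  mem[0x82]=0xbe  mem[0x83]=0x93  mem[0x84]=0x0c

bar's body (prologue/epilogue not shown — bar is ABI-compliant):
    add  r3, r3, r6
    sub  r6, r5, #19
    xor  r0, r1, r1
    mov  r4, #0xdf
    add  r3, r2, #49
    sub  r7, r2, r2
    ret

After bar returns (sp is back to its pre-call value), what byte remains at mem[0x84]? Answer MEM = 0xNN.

prologue: push r3 → mem[0x84]=0x5d, sp=0x84
prologue: push r4 → mem[0x83]=0x1d, sp=0x83
body[0] add  r3, r3, r6 → r3=0x65
body[1] sub  r6, r5, #19 → r6=0x7d
body[2] xor  r0, r1, r1 → r0=0x00
body[3] mov  r4, #0xdf → r4=0xdf
body[4] add  r3, r2, #49 → r3=0xb6
body[5] sub  r7, r2, r2 → r7=0x00
epilogue: pop r4=0x1d, sp=0x84
epilogue: pop r3=0x5d, sp=0x85
prologue pushed ['r3', 'r4'] at ['0x84', '0x83']

MEM = 0x5d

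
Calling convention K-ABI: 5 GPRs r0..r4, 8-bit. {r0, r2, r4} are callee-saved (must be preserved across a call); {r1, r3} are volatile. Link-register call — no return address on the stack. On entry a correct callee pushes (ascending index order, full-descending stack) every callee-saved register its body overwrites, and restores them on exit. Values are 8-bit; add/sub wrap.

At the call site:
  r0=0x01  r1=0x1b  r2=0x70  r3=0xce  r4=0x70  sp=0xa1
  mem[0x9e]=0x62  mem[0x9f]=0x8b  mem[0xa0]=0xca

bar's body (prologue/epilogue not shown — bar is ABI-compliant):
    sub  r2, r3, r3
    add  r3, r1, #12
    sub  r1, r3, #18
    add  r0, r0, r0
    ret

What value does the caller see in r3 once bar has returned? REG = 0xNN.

prologue: push r0 -> mem[0xa0]=0x01, sp=0xa0
prologue: push r2 -> mem[0x9f]=0x70, sp=0x9f
body[0] sub  r2, r3, r3 -> r2=0x00
body[1] add  r3, r1, #12 -> r3=0x27
body[2] sub  r1, r3, #18 -> r1=0x15
body[3] add  r0, r0, r0 -> r0=0x02
epilogue: pop r2=0x70, sp=0xa0
epilogue: pop r0=0x01, sp=0xa1
r3 is caller-saved -> body value

REG = 0x27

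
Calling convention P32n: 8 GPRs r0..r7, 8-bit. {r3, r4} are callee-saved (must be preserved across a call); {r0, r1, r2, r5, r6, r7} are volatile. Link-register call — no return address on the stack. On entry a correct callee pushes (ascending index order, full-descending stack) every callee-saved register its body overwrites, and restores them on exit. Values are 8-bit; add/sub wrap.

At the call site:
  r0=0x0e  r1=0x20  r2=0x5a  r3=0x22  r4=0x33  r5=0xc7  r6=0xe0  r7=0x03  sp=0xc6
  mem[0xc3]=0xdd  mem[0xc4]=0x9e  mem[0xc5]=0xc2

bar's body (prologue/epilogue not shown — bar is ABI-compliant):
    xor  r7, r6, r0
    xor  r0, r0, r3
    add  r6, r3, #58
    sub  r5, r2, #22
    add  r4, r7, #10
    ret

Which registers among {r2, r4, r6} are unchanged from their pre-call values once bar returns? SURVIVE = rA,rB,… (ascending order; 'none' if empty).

prologue: push r4 → mem[0xc5]=0x33, sp=0xc5
body[0] xor  r7, r6, r0 → r7=0xee
body[1] xor  r0, r0, r3 → r0=0x2c
body[2] add  r6, r3, #58 → r6=0x5c
body[3] sub  r5, r2, #22 → r5=0x44
body[4] add  r4, r7, #10 → r4=0xf8
epilogue: pop r4=0x33, sp=0xc6
r2: caller-saved, written=False
r4: callee-saved, written=True
r6: caller-saved, written=True

SURVIVE = r2,r4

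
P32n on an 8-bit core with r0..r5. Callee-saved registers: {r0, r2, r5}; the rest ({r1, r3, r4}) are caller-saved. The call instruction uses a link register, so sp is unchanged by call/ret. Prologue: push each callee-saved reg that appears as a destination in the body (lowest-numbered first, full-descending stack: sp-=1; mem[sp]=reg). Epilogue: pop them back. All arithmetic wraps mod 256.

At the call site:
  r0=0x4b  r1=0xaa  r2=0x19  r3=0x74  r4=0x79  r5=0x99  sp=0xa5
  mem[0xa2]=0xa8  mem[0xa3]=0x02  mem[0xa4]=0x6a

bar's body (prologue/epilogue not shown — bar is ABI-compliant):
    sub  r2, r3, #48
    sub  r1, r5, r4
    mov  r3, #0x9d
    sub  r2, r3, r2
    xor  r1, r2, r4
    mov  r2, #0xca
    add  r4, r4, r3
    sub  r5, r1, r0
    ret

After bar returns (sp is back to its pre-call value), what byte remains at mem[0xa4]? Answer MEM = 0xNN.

MEM = 0x19

prologue: push r2 -> mem[0xa4]=0x19, sp=0xa4
prologue: push r5 -> mem[0xa3]=0x99, sp=0xa3
body[0] sub  r2, r3, #48 -> r2=0x44
body[1] sub  r1, r5, r4 -> r1=0x20
body[2] mov  r3, #0x9d -> r3=0x9d
body[3] sub  r2, r3, r2 -> r2=0x59
body[4] xor  r1, r2, r4 -> r1=0x20
body[5] mov  r2, #0xca -> r2=0xca
body[6] add  r4, r4, r3 -> r4=0x16
body[7] sub  r5, r1, r0 -> r5=0xd5
epilogue: pop r5=0x99, sp=0xa4
epilogue: pop r2=0x19, sp=0xa5
prologue pushed ['r2', 'r5'] at ['0xa4', '0xa3']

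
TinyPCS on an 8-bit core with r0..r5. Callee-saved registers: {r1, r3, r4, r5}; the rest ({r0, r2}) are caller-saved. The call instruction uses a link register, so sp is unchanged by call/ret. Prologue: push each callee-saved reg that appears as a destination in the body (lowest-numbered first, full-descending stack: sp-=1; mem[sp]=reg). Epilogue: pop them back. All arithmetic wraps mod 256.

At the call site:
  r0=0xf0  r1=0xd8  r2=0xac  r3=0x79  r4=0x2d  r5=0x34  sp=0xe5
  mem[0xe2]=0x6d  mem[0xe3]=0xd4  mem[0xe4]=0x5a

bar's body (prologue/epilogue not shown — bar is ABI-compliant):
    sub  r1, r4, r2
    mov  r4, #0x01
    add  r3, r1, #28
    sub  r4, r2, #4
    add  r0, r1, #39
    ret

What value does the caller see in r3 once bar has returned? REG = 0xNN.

REG = 0x79

prologue: push r1 -> mem[0xe4]=0xd8, sp=0xe4
prologue: push r3 -> mem[0xe3]=0x79, sp=0xe3
prologue: push r4 -> mem[0xe2]=0x2d, sp=0xe2
body[0] sub  r1, r4, r2 -> r1=0x81
body[1] mov  r4, #0x01 -> r4=0x01
body[2] add  r3, r1, #28 -> r3=0x9d
body[3] sub  r4, r2, #4 -> r4=0xa8
body[4] add  r0, r1, #39 -> r0=0xa8
epilogue: pop r4=0x2d, sp=0xe3
epilogue: pop r3=0x79, sp=0xe4
epilogue: pop r1=0xd8, sp=0xe5
r3 is callee-saved -> restored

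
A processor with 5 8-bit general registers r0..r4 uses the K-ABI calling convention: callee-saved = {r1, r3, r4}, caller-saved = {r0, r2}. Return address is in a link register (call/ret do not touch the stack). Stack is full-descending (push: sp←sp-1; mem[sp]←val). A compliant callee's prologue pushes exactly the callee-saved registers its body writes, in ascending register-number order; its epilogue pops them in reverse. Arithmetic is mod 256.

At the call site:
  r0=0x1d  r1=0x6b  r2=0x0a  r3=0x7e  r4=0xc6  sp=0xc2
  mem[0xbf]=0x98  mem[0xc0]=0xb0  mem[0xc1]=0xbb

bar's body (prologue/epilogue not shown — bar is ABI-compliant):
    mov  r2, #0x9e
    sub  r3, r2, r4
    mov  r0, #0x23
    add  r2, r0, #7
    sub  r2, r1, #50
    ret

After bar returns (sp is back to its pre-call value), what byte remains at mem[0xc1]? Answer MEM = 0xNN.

MEM = 0x7e

prologue: push r3 -> mem[0xc1]=0x7e, sp=0xc1
body[0] mov  r2, #0x9e -> r2=0x9e
body[1] sub  r3, r2, r4 -> r3=0xd8
body[2] mov  r0, #0x23 -> r0=0x23
body[3] add  r2, r0, #7 -> r2=0x2a
body[4] sub  r2, r1, #50 -> r2=0x39
epilogue: pop r3=0x7e, sp=0xc2
prologue pushed ['r3'] at ['0xc1']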